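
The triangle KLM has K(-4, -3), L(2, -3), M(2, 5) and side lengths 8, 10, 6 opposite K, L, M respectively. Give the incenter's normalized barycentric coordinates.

The incenter has barycentric coordinates proportional to the opposite side lengths: (8 : 10 : 6).
Normalizing by 8+10+6 = 24 gives (1/3, 5/12, 1/4).

(1/3, 5/12, 1/4)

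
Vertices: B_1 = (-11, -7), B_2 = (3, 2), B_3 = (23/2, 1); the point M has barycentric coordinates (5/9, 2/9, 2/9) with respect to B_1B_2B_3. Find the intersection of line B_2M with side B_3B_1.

(-32/7, -33/7)

Line B_2M meets B_3B_1 where the B_2-coordinate vanishes; zeroing M's B_2-weight and renormalizing leaves B_3, B_1-weights 2/9 : 5/9 → (2/7, 5/7).
So N = (2/7)·B_3 + (5/7)·B_1 = (-32/7, -33/7).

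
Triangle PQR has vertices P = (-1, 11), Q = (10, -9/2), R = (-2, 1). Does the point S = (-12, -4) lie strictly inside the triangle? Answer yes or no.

Barycentric coordinates of S: (-230/251, -190/251, 671/251).
The three coordinates are negative, negative, positive; a point is interior exactly when all three are positive.

no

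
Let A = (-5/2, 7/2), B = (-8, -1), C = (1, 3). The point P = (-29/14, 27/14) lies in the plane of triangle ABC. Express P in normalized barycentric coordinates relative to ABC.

Signed area of the reference triangle: [ABC] = ½·((-5/2)·(-1−3) + (-8)·(3−(7/2)) + 1·(7/2−(-1))) = ½·(10 + 4 + 9/2) = 37/4.
[PBC] = ½·((-29/14)·(-1−3) + (-8)·(3−(27/14)) + 1·(27/14−(-1))) = ½·(58/7 − 60/7 + 41/14) = 37/28, so the A-coordinate is (37/28)/(37/4) = 1/7.
[APC] = ½·((-5/2)·(27/14−3) + (-29/14)·(3−(7/2)) + 1·(7/2−(27/14))) = ½·(75/28 + 29/28 + 11/7) = 37/14, so the B-coordinate is 2/7.
[ABP] = ½·((-5/2)·(-1−(27/14)) + (-8)·(27/14−(7/2)) + (-29/14)·(7/2−(-1))) = ½·(205/28 + 88/7 − 261/28) = 37/7, so the C-coordinate is 4/7.

(1/7, 2/7, 4/7)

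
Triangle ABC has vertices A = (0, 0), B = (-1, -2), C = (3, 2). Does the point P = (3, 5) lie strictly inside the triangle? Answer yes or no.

Barycentric coordinates of P: (3, -9/4, 1/4).
The three coordinates are positive, negative, positive; a point is interior exactly when all three are positive.

no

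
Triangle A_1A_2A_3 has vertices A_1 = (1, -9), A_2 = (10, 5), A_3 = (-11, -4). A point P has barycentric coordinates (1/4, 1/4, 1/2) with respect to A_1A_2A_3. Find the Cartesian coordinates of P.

(-11/4, -3)

P = (1/4)·A_1 + (1/4)·A_2 + (1/2)·A_3.
x-coordinate: (1/4)·1 + (1/4)·10 + (1/2)·(-11) = -11/4.
y-coordinate: (1/4)·(-9) + (1/4)·5 + (1/2)·(-4) = -3.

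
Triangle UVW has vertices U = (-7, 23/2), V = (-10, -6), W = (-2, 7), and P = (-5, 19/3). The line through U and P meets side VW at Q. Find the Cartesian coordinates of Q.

Barycentric coordinates of P with respect to UVW: (1/3, 1/6, 1/2).
On side VW the U-coordinate is zero; dropping P's U-weight 1/3 and renormalizing the remaining 1/6 : 1/2 gives weights 1/4, 3/4 on V, W.
Q = (1/4)·(-10, -6) + (3/4)·(-2, 7) = (-4, 15/4).

(-4, 15/4)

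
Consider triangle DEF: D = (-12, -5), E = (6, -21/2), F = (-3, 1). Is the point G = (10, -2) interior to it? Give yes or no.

no

Barycentric coordinates of G: (-7/9, 2/3, 10/9).
The three coordinates are negative, positive, positive; a point is interior exactly when all three are positive.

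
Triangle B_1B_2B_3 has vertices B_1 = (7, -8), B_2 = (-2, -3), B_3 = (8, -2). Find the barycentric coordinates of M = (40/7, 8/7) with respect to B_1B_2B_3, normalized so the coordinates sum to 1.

(-4/7, 2/7, 9/7)

Signed area of the reference triangle: [B_1B_2B_3] = ½·(7·(-3−(-2)) + (-2)·(-2−(-8)) + 8·(-8−(-3))) = ½·(-7 − 12 − 40) = -59/2.
[MB_2B_3] = ½·((40/7)·(-3−(-2)) + (-2)·(-2−(8/7)) + 8·(8/7−(-3))) = ½·(-40/7 + 44/7 + 232/7) = 118/7, so the B_1-coordinate is (118/7)/(-59/2) = -4/7.
[B_1MB_3] = ½·(7·(8/7−(-2)) + (40/7)·(-2−(-8)) + 8·(-8−(8/7))) = ½·(22 + 240/7 − 512/7) = -59/7, so the B_2-coordinate is 2/7.
[B_1B_2M] = ½·(7·(-3−(8/7)) + (-2)·(8/7−(-8)) + (40/7)·(-8−(-3))) = ½·(-29 − 128/7 − 200/7) = -531/14, so the B_3-coordinate is 9/7.
Check: -4/7 + 2/7 + 9/7 = 1.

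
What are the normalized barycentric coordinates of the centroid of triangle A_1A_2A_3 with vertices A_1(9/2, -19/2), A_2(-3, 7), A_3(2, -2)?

The centroid is the average of the vertices, so each weight is 1/3.

(1/3, 1/3, 1/3)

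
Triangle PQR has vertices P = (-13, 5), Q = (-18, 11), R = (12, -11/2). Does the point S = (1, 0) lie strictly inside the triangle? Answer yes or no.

yes

Barycentric coordinates of S: (11/65, 44/195, 118/195).
The three coordinates are positive, positive, positive; a point is interior exactly when all three are positive.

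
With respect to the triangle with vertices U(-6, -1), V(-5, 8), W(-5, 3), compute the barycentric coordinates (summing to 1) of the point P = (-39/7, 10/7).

Signed area of the reference triangle: [UVW] = ½·((-6)·(8−3) + (-5)·(3−(-1)) + (-5)·(-1−8)) = ½·(-30 − 20 + 45) = -5/2.
[PVW] = ½·((-39/7)·(8−3) + (-5)·(3−(10/7)) + (-5)·(10/7−8)) = ½·(-195/7 − 55/7 + 230/7) = -10/7, so the U-coordinate is (-10/7)/(-5/2) = 4/7.
[UPW] = ½·((-6)·(10/7−3) + (-39/7)·(3−(-1)) + (-5)·(-1−(10/7))) = ½·(66/7 − 156/7 + 85/7) = -5/14, so the V-coordinate is 1/7.
[UVP] = ½·((-6)·(8−(10/7)) + (-5)·(10/7−(-1)) + (-39/7)·(-1−8)) = ½·(-276/7 − 85/7 + 351/7) = -5/7, so the W-coordinate is 2/7.
Check: 4/7 + 1/7 + 2/7 = 1.

(4/7, 1/7, 2/7)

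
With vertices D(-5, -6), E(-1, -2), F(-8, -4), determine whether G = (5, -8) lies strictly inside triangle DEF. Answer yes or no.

Barycentric coordinates of G: (27/10, 7/10, -12/5).
The three coordinates are positive, positive, negative; a point is interior exactly when all three are positive.

no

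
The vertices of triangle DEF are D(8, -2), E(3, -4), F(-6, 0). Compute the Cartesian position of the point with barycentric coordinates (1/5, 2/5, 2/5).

G = (1/5)·D + (2/5)·E + (2/5)·F.
x-coordinate: (1/5)·8 + (2/5)·3 + (2/5)·(-6) = 2/5.
y-coordinate: (1/5)·(-2) + (2/5)·(-4) + (2/5)·0 = -2.

(2/5, -2)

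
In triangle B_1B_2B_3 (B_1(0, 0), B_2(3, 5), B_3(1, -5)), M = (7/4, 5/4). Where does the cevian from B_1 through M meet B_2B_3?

(7/3, 5/3)

Barycentric coordinates of M with respect to B_1B_2B_3: (1/4, 1/2, 1/4).
On side B_2B_3 the B_1-coordinate is zero; dropping M's B_1-weight 1/4 and renormalizing the remaining 1/2 : 1/4 gives weights 2/3, 1/3 on B_2, B_3.
N = (2/3)·(3, 5) + (1/3)·(1, -5) = (7/3, 5/3).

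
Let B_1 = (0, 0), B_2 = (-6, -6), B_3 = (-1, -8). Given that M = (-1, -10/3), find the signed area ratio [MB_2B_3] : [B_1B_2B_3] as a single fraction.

5/9

[B_1B_2B_3] = ½·(0·(-6−(-8)) + (-6)·(-8−0) + (-1)·(0−(-6))) = ½·(0 + 48 − 6) = 21.
[MB_2B_3] = ½·((-1)·(-6−(-8)) + (-6)·(-8−(-10/3)) + (-1)·(-10/3−(-6))) = ½·(-2 + 28 − 8/3) = 35/3, so the ratio is (35/3)/21 = 5/9.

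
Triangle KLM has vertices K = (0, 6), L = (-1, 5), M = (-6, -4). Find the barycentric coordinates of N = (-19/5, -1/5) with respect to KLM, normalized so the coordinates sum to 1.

Signed area of the reference triangle: [KLM] = ½·(0·(5−(-4)) + (-1)·(-4−6) + (-6)·(6−5)) = ½·(0 + 10 − 6) = 2.
[NLM] = ½·((-19/5)·(5−(-4)) + (-1)·(-4−(-1/5)) + (-6)·(-1/5−5)) = ½·(-171/5 + 19/5 + 156/5) = 2/5, so the K-coordinate is (2/5)/2 = 1/5.
[KNM] = ½·(0·(-1/5−(-4)) + (-19/5)·(-4−6) + (-6)·(6−(-1/5))) = ½·(0 + 38 − 186/5) = 2/5, so the L-coordinate is 1/5.
[KLN] = ½·(0·(5−(-1/5)) + (-1)·(-1/5−6) + (-19/5)·(6−5)) = ½·(0 + 31/5 − 19/5) = 6/5, so the M-coordinate is 3/5.
Check: 1/5 + 1/5 + 3/5 = 1.

(1/5, 1/5, 3/5)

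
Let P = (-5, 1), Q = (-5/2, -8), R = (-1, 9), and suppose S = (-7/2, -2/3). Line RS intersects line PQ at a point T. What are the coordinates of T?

Barycentric coordinates of S with respect to PQR: (1/2, 1/3, 1/6).
On side PQ the R-coordinate is zero; dropping S's R-weight 1/6 and renormalizing the remaining 1/2 : 1/3 gives weights 3/5, 2/5 on P, Q.
T = (3/5)·(-5, 1) + (2/5)·(-5/2, -8) = (-4, -13/5).

(-4, -13/5)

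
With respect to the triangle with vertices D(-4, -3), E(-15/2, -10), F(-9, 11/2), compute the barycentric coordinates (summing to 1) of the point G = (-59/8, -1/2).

Signed area of the reference triangle: [DEF] = ½·((-4)·(-10−(11/2)) + (-15/2)·(11/2−(-3)) + (-9)·(-3−(-10))) = ½·(62 − 255/4 − 63) = -259/8.
[GEF] = ½·((-59/8)·(-10−(11/2)) + (-15/2)·(11/2−(-1/2)) + (-9)·(-1/2−(-10))) = ½·(1829/16 − 45 − 171/2) = -259/32, so the D-coordinate is (-259/32)/(-259/8) = 1/4.
[DGF] = ½·((-4)·(-1/2−(11/2)) + (-59/8)·(11/2−(-3)) + (-9)·(-3−(-1/2))) = ½·(24 − 1003/16 + 45/2) = -259/32, so the E-coordinate is 1/4.
[DEG] = ½·((-4)·(-10−(-1/2)) + (-15/2)·(-1/2−(-3)) + (-59/8)·(-3−(-10))) = ½·(38 − 75/4 − 413/8) = -259/16, so the F-coordinate is 1/2.
Check: 1/4 + 1/4 + 1/2 = 1.

(1/4, 1/4, 1/2)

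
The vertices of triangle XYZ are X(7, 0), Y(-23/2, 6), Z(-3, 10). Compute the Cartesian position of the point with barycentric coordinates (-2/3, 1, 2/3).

(-109/6, 38/3)

W = (-2/3)·X + 1·Y + (2/3)·Z.
x-coordinate: (-2/3)·7 + 1·(-23/2) + (2/3)·(-3) = -109/6.
y-coordinate: (-2/3)·0 + 1·6 + (2/3)·10 = 38/3.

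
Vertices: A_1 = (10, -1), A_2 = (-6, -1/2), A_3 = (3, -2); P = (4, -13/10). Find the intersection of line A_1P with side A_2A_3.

Barycentric coordinates of P with respect to A_1A_2A_3: (2/5, 1/5, 2/5).
On side A_2A_3 the A_1-coordinate is zero; dropping P's A_1-weight 2/5 and renormalizing the remaining 1/5 : 2/5 gives weights 1/3, 2/3 on A_2, A_3.
Q = (1/3)·(-6, -1/2) + (2/3)·(3, -2) = (0, -3/2).

(0, -3/2)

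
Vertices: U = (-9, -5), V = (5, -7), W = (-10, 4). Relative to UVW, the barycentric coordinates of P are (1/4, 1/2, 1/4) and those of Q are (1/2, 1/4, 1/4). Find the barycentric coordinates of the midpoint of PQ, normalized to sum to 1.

(3/8, 3/8, 1/4)

Since both coordinate triples sum to 1, the midpoint's barycentrics are the componentwise average.
(1/4+1/2)/2 = 3/8; similarly 3/8 and 1/4.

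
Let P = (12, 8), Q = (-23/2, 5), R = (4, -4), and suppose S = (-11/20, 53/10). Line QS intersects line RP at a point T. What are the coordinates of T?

Barycentric coordinates of S with respect to PQR: (2/5, 1/2, 1/10).
On side RP the Q-coordinate is zero; dropping S's Q-weight 1/2 and renormalizing the remaining 1/10 : 2/5 gives weights 1/5, 4/5 on R, P.
T = (1/5)·(4, -4) + (4/5)·(12, 8) = (52/5, 28/5).

(52/5, 28/5)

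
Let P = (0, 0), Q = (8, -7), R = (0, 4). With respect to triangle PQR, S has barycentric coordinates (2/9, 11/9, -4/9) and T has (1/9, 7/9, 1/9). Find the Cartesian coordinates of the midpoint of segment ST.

(8, -23/3)

Barycentric coordinates of the midpoint are the average: (1/6, 1, -1/6).
Converting: (1/6)·P + 1·Q + (-1/6)·R = (8, -23/3).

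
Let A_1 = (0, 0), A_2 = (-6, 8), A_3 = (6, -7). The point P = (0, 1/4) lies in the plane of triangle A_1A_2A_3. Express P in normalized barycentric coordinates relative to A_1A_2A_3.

Signed area of the reference triangle: [A_1A_2A_3] = ½·(0·(8−(-7)) + (-6)·(-7−0) + 6·(0−8)) = ½·(0 + 42 − 48) = -3.
[PA_2A_3] = ½·(0·(8−(-7)) + (-6)·(-7−(1/4)) + 6·(1/4−8)) = ½·(0 + 87/2 − 93/2) = -3/2, so the A_1-coordinate is (-3/2)/(-3) = 1/2.
[A_1PA_3] = ½·(0·(1/4−(-7)) + 0·(-7−0) + 6·(0−(1/4))) = ½·(0 + 0 − 3/2) = -3/4, so the A_2-coordinate is 1/4.
[A_1A_2P] = ½·(0·(8−(1/4)) + (-6)·(1/4−0) + 0·(0−8)) = ½·(0 − 3/2 + 0) = -3/4, so the A_3-coordinate is 1/4.

(1/2, 1/4, 1/4)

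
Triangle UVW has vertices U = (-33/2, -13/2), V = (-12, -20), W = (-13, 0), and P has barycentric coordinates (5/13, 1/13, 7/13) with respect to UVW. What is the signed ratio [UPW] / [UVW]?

The signed ratio [UPW]/[UVW] equals the barycentric coordinate of P at vertex V, which is 1/13.

1/13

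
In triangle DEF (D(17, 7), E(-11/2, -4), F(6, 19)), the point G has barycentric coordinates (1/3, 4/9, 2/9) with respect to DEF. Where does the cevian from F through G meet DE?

(29/7, 5/7)

Line FG meets DE where the F-coordinate vanishes; zeroing G's F-weight and renormalizing leaves D, E-weights 1/3 : 4/9 → (3/7, 4/7).
So H = (3/7)·D + (4/7)·E = (29/7, 5/7).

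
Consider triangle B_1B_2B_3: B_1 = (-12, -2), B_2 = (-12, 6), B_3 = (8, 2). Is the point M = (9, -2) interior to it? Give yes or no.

Barycentric coordinates of M: (19/40, -21/40, 21/20).
The three coordinates are positive, negative, positive; a point is interior exactly when all three are positive.

no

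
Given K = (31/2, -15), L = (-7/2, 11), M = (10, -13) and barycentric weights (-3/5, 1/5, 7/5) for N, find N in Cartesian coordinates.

(4, -7)

N = (-3/5)·K + (1/5)·L + (7/5)·M.
x-coordinate: (-3/5)·(31/2) + (1/5)·(-7/2) + (7/5)·10 = 4.
y-coordinate: (-3/5)·(-15) + (1/5)·11 + (7/5)·(-13) = -7.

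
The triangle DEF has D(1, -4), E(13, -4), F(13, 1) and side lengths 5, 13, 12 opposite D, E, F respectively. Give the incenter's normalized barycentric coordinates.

(1/6, 13/30, 2/5)

The incenter has barycentric coordinates proportional to the opposite side lengths: (5 : 13 : 12).
Normalizing by 5+13+12 = 30 gives (1/6, 13/30, 2/5).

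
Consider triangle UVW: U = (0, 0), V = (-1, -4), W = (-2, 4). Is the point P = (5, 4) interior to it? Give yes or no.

no

Barycentric coordinates of P: (14/3, -7/3, -4/3).
The three coordinates are positive, negative, negative; a point is interior exactly when all three are positive.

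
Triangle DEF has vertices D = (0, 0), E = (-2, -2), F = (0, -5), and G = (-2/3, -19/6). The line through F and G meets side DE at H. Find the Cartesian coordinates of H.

(-4/3, -4/3)

Barycentric coordinates of G with respect to DEF: (1/6, 1/3, 1/2).
On side DE the F-coordinate is zero; dropping G's F-weight 1/2 and renormalizing the remaining 1/6 : 1/3 gives weights 1/3, 2/3 on D, E.
H = (1/3)·(0, 0) + (2/3)·(-2, -2) = (-4/3, -4/3).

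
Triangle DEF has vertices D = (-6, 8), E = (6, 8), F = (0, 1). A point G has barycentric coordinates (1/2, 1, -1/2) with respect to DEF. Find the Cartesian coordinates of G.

(3, 23/2)

G = (1/2)·D + 1·E + (-1/2)·F.
x-coordinate: (1/2)·(-6) + 1·6 + (-1/2)·0 = 3.
y-coordinate: (1/2)·8 + 1·8 + (-1/2)·1 = 23/2.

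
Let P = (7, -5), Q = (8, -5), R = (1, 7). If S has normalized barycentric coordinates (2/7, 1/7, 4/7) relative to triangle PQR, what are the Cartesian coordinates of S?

(26/7, 13/7)

S = (2/7)·P + (1/7)·Q + (4/7)·R.
x-coordinate: (2/7)·7 + (1/7)·8 + (4/7)·1 = 26/7.
y-coordinate: (2/7)·(-5) + (1/7)·(-5) + (4/7)·7 = 13/7.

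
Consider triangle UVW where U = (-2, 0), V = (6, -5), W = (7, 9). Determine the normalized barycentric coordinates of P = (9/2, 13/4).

Signed area of the reference triangle: [UVW] = ½·((-2)·(-5−9) + 6·(9−0) + 7·(0−(-5))) = ½·(28 + 54 + 35) = 117/2.
[PVW] = ½·((9/2)·(-5−9) + 6·(9−(13/4)) + 7·(13/4−(-5))) = ½·(-63 + 69/2 + 231/4) = 117/8, so the U-coordinate is (117/8)/(117/2) = 1/4.
[UPW] = ½·((-2)·(13/4−9) + (9/2)·(9−0) + 7·(0−(13/4))) = ½·(23/2 + 81/2 − 91/4) = 117/8, so the V-coordinate is 1/4.
[UVP] = ½·((-2)·(-5−(13/4)) + 6·(13/4−0) + (9/2)·(0−(-5))) = ½·(33/2 + 39/2 + 45/2) = 117/4, so the W-coordinate is 1/2.
Check: 1/4 + 1/4 + 1/2 = 1.

(1/4, 1/4, 1/2)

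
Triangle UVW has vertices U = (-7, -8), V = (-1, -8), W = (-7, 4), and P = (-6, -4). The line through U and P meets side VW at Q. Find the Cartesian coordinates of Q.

Barycentric coordinates of P with respect to UVW: (1/2, 1/6, 1/3).
On side VW the U-coordinate is zero; dropping P's U-weight 1/2 and renormalizing the remaining 1/6 : 1/3 gives weights 1/3, 2/3 on V, W.
Q = (1/3)·(-1, -8) + (2/3)·(-7, 4) = (-5, 0).

(-5, 0)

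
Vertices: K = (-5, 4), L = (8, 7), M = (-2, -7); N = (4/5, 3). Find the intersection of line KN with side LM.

(14/3, 7/3)

Barycentric coordinates of N with respect to KLM: (2/5, 2/5, 1/5).
On side LM the K-coordinate is zero; dropping N's K-weight 2/5 and renormalizing the remaining 2/5 : 1/5 gives weights 2/3, 1/3 on L, M.
J = (2/3)·(8, 7) + (1/3)·(-2, -7) = (14/3, 7/3).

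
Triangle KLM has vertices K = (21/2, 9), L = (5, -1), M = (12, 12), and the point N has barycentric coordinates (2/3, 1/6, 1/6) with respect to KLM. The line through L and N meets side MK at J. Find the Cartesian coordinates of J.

(54/5, 48/5)

Line LN meets MK where the L-coordinate vanishes; zeroing N's L-weight and renormalizing leaves M, K-weights 1/6 : 2/3 → (1/5, 4/5).
So J = (1/5)·M + (4/5)·K = (54/5, 48/5).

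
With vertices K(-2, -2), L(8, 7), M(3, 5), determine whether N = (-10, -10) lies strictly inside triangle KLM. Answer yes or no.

Barycentric coordinates of N: (49/25, -16/25, -8/25).
The three coordinates are positive, negative, negative; a point is interior exactly when all three are positive.

no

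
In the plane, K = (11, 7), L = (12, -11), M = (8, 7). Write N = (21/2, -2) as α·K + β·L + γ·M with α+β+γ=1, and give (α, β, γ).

(1/6, 1/2, 1/3)

Signed area of the reference triangle: [KLM] = ½·(11·(-11−7) + 12·(7−7) + 8·(7−(-11))) = ½·(-198 + 0 + 144) = -27.
[NLM] = ½·((21/2)·(-11−7) + 12·(7−(-2)) + 8·(-2−(-11))) = ½·(-189 + 108 + 72) = -9/2, so the K-coordinate is (-9/2)/(-27) = 1/6.
[KNM] = ½·(11·(-2−7) + (21/2)·(7−7) + 8·(7−(-2))) = ½·(-99 + 0 + 72) = -27/2, so the L-coordinate is 1/2.
[KLN] = ½·(11·(-11−(-2)) + 12·(-2−7) + (21/2)·(7−(-11))) = ½·(-99 − 108 + 189) = -9, so the M-coordinate is 1/3.
Check: 1/6 + 1/2 + 1/3 = 1.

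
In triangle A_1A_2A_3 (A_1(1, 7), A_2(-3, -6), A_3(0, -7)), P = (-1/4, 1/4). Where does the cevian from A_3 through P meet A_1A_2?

Barycentric coordinates of P with respect to A_1A_2A_3: (1/2, 1/4, 1/4).
On side A_1A_2 the A_3-coordinate is zero; dropping P's A_3-weight 1/4 and renormalizing the remaining 1/2 : 1/4 gives weights 2/3, 1/3 on A_1, A_2.
Q = (2/3)·(1, 7) + (1/3)·(-3, -6) = (-1/3, 8/3).

(-1/3, 8/3)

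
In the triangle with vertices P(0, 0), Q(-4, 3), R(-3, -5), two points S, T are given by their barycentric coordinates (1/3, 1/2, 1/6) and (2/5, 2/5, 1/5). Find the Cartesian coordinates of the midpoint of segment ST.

Barycentric coordinates of the midpoint are the average: (11/30, 9/20, 11/60).
Converting: (11/30)·P + (9/20)·Q + (11/60)·R = (-47/20, 13/30).

(-47/20, 13/30)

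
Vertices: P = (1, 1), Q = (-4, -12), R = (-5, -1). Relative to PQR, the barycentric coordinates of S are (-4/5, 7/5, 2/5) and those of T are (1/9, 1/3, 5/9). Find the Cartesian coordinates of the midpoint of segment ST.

(-31/5, -101/9)

Barycentric coordinates of the midpoint are the average: (-31/90, 13/15, 43/90).
Converting: (-31/90)·P + (13/15)·Q + (43/90)·R = (-31/5, -101/9).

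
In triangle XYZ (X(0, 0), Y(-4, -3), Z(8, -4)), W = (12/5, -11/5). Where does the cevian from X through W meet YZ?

Barycentric coordinates of W with respect to XYZ: (2/5, 1/5, 2/5).
On side YZ the X-coordinate is zero; dropping W's X-weight 2/5 and renormalizing the remaining 1/5 : 2/5 gives weights 1/3, 2/3 on Y, Z.
V = (1/3)·(-4, -3) + (2/3)·(8, -4) = (4, -11/3).

(4, -11/3)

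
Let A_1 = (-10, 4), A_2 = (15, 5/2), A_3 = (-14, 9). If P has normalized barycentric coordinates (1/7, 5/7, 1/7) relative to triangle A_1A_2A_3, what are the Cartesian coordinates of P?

(51/7, 51/14)

P = (1/7)·A_1 + (5/7)·A_2 + (1/7)·A_3.
x-coordinate: (1/7)·(-10) + (5/7)·15 + (1/7)·(-14) = 51/7.
y-coordinate: (1/7)·4 + (5/7)·(5/2) + (1/7)·9 = 51/14.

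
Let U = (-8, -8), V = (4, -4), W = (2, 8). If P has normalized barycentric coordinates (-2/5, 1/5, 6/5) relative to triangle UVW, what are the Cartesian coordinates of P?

(32/5, 12)

P = (-2/5)·U + (1/5)·V + (6/5)·W.
x-coordinate: (-2/5)·(-8) + (1/5)·4 + (6/5)·2 = 32/5.
y-coordinate: (-2/5)·(-8) + (1/5)·(-4) + (6/5)·8 = 12.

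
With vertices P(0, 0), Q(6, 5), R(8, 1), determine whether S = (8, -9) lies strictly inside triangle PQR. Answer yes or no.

Barycentric coordinates of S: (10/17, -40/17, 47/17).
The three coordinates are positive, negative, positive; a point is interior exactly when all three are positive.

no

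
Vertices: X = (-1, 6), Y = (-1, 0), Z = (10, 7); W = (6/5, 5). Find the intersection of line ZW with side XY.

(-1, 9/2)

Barycentric coordinates of W with respect to XYZ: (3/5, 1/5, 1/5).
On side XY the Z-coordinate is zero; dropping W's Z-weight 1/5 and renormalizing the remaining 3/5 : 1/5 gives weights 3/4, 1/4 on X, Y.
V = (3/4)·(-1, 6) + (1/4)·(-1, 0) = (-1, 9/2).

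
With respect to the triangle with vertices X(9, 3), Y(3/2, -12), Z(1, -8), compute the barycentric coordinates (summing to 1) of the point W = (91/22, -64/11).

(4/11, 5/11, 2/11)

Signed area of the reference triangle: [XYZ] = ½·(9·(-12−(-8)) + (3/2)·(-8−3) + 1·(3−(-12))) = ½·(-36 − 33/2 + 15) = -75/4.
[WYZ] = ½·((91/22)·(-12−(-8)) + (3/2)·(-8−(-64/11)) + 1·(-64/11−(-12))) = ½·(-182/11 − 36/11 + 68/11) = -75/11, so the X-coordinate is (-75/11)/(-75/4) = 4/11.
[XWZ] = ½·(9·(-64/11−(-8)) + (91/22)·(-8−3) + 1·(3−(-64/11))) = ½·(216/11 − 91/2 + 97/11) = -375/44, so the Y-coordinate is 5/11.
[XYW] = ½·(9·(-12−(-64/11)) + (3/2)·(-64/11−3) + (91/22)·(3−(-12))) = ½·(-612/11 − 291/22 + 1365/22) = -75/22, so the Z-coordinate is 2/11.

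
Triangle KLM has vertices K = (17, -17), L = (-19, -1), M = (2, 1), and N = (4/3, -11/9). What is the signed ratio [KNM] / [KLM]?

[KLM] = ½·(17·(-1−1) + (-19)·(1−(-17)) + 2·(-17−(-1))) = ½·(-34 − 342 − 32) = -204.
[KNM] = ½·(17·(-11/9−1) + (4/3)·(1−(-17)) + 2·(-17−(-11/9))) = ½·(-340/9 + 24 − 284/9) = -68/3, so the ratio is (-68/3)/(-204) = 1/9.

1/9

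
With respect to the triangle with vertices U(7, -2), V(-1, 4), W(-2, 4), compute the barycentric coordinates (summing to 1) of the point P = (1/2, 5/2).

Signed area of the reference triangle: [UVW] = ½·(7·(4−4) + (-1)·(4−(-2)) + (-2)·(-2−4)) = ½·(0 − 6 + 12) = 3.
[PVW] = ½·((1/2)·(4−4) + (-1)·(4−(5/2)) + (-2)·(5/2−4)) = ½·(0 − 3/2 + 3) = 3/4, so the U-coordinate is (3/4)/3 = 1/4.
[UPW] = ½·(7·(5/2−4) + (1/2)·(4−(-2)) + (-2)·(-2−(5/2))) = ½·(-21/2 + 3 + 9) = 3/4, so the V-coordinate is 1/4.
[UVP] = ½·(7·(4−(5/2)) + (-1)·(5/2−(-2)) + (1/2)·(-2−4)) = ½·(21/2 − 9/2 − 3) = 3/2, so the W-coordinate is 1/2.
Check: 1/4 + 1/4 + 1/2 = 1.

(1/4, 1/4, 1/2)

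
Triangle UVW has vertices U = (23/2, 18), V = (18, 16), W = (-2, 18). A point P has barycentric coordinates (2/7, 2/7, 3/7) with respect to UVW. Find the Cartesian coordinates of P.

P = (2/7)·U + (2/7)·V + (3/7)·W.
x-coordinate: (2/7)·(23/2) + (2/7)·18 + (3/7)·(-2) = 53/7.
y-coordinate: (2/7)·18 + (2/7)·16 + (3/7)·18 = 122/7.

(53/7, 122/7)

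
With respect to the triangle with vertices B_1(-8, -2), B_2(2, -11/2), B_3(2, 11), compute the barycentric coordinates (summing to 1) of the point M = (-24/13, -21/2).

Signed area of the reference triangle: [B_1B_2B_3] = ½·((-8)·(-11/2−11) + 2·(11−(-2)) + 2·(-2−(-11/2))) = ½·(132 + 26 + 7) = 165/2.
[MB_2B_3] = ½·((-24/13)·(-11/2−11) + 2·(11−(-21/2)) + 2·(-21/2−(-11/2))) = ½·(396/13 + 43 − 10) = 825/26, so the B_1-coordinate is (825/26)/(165/2) = 5/13.
[B_1MB_3] = ½·((-8)·(-21/2−11) + (-24/13)·(11−(-2)) + 2·(-2−(-21/2))) = ½·(172 − 24 + 17) = 165/2, so the B_2-coordinate is 1.
[B_1B_2M] = ½·((-8)·(-11/2−(-21/2)) + 2·(-21/2−(-2)) + (-24/13)·(-2−(-11/2))) = ½·(-40 − 17 − 84/13) = -825/26, so the B_3-coordinate is -5/13.

(5/13, 1, -5/13)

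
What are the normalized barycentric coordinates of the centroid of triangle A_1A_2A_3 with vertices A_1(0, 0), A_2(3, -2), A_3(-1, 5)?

The centroid is the average of the vertices, so each weight is 1/3.

(1/3, 1/3, 1/3)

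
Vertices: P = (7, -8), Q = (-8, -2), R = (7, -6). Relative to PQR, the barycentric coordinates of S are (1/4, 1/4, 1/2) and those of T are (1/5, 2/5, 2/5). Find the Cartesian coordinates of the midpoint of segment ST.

(17/8, -103/20)

Barycentric coordinates of the midpoint are the average: (9/40, 13/40, 9/20).
Converting: (9/40)·P + (13/40)·Q + (9/20)·R = (17/8, -103/20).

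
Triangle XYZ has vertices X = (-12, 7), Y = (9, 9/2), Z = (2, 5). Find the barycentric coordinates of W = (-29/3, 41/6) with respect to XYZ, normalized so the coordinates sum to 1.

(1, 1/3, -1/3)

Signed area of the reference triangle: [XYZ] = ½·((-12)·(9/2−5) + 9·(5−7) + 2·(7−(9/2))) = ½·(6 − 18 + 5) = -7/2.
[WYZ] = ½·((-29/3)·(9/2−5) + 9·(5−(41/6)) + 2·(41/6−(9/2))) = ½·(29/6 − 33/2 + 14/3) = -7/2, so the X-coordinate is (-7/2)/(-7/2) = 1.
[XWZ] = ½·((-12)·(41/6−5) + (-29/3)·(5−7) + 2·(7−(41/6))) = ½·(-22 + 58/3 + 1/3) = -7/6, so the Y-coordinate is 1/3.
[XYW] = ½·((-12)·(9/2−(41/6)) + 9·(41/6−7) + (-29/3)·(7−(9/2))) = ½·(28 − 3/2 − 145/6) = 7/6, so the Z-coordinate is -1/3.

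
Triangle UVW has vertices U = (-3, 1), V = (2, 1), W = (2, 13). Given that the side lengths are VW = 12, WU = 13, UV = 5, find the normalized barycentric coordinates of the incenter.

The incenter has barycentric coordinates proportional to the opposite side lengths: (12 : 13 : 5).
Normalizing by 12+13+5 = 30 gives (2/5, 13/30, 1/6).

(2/5, 13/30, 1/6)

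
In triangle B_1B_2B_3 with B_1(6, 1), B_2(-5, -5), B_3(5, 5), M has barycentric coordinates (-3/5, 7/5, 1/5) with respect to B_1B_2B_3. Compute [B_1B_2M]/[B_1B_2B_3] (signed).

The signed ratio [B_1B_2M]/[B_1B_2B_3] equals the barycentric coordinate of M at vertex B_3, which is 1/5.

1/5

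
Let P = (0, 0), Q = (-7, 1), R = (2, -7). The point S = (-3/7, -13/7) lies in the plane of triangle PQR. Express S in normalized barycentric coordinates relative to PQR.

Signed area of the reference triangle: [PQR] = ½·(0·(1−(-7)) + (-7)·(-7−0) + 2·(0−1)) = ½·(0 + 49 − 2) = 47/2.
[SQR] = ½·((-3/7)·(1−(-7)) + (-7)·(-7−(-13/7)) + 2·(-13/7−1)) = ½·(-24/7 + 36 − 40/7) = 94/7, so the P-coordinate is (94/7)/(47/2) = 4/7.
[PSR] = ½·(0·(-13/7−(-7)) + (-3/7)·(-7−0) + 2·(0−(-13/7))) = ½·(0 + 3 + 26/7) = 47/14, so the Q-coordinate is 1/7.
[PQS] = ½·(0·(1−(-13/7)) + (-7)·(-13/7−0) + (-3/7)·(0−1)) = ½·(0 + 13 + 3/7) = 47/7, so the R-coordinate is 2/7.

(4/7, 1/7, 2/7)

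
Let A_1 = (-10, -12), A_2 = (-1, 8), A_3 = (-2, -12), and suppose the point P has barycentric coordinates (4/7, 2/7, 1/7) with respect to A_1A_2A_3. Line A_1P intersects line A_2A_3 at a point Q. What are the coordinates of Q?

(-4/3, 4/3)

Line A_1P meets A_2A_3 where the A_1-coordinate vanishes; zeroing P's A_1-weight and renormalizing leaves A_2, A_3-weights 2/7 : 1/7 → (2/3, 1/3).
So Q = (2/3)·A_2 + (1/3)·A_3 = (-4/3, 4/3).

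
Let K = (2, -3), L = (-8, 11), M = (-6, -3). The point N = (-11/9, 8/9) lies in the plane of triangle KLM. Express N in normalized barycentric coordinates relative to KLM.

Signed area of the reference triangle: [KLM] = ½·(2·(11−(-3)) + (-8)·(-3−(-3)) + (-6)·(-3−11)) = ½·(28 + 0 + 84) = 56.
[NLM] = ½·((-11/9)·(11−(-3)) + (-8)·(-3−(8/9)) + (-6)·(8/9−11)) = ½·(-154/9 + 280/9 + 182/3) = 112/3, so the K-coordinate is (112/3)/56 = 2/3.
[KNM] = ½·(2·(8/9−(-3)) + (-11/9)·(-3−(-3)) + (-6)·(-3−(8/9))) = ½·(70/9 + 0 + 70/3) = 140/9, so the L-coordinate is 5/18.
[KLN] = ½·(2·(11−(8/9)) + (-8)·(8/9−(-3)) + (-11/9)·(-3−11)) = ½·(182/9 − 280/9 + 154/9) = 28/9, so the M-coordinate is 1/18.
Check: 2/3 + 5/18 + 1/18 = 1.

(2/3, 5/18, 1/18)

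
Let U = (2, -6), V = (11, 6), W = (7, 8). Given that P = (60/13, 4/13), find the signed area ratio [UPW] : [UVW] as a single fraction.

1/13

[UVW] = ½·(2·(6−8) + 11·(8−(-6)) + 7·(-6−6)) = ½·(-4 + 154 − 84) = 33.
[UPW] = ½·(2·(4/13−8) + (60/13)·(8−(-6)) + 7·(-6−(4/13))) = ½·(-200/13 + 840/13 − 574/13) = 33/13, so the ratio is (33/13)/33 = 1/13.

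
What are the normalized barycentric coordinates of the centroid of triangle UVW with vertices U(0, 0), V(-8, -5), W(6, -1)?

(1/3, 1/3, 1/3)

The centroid is the average of the vertices, so each weight is 1/3.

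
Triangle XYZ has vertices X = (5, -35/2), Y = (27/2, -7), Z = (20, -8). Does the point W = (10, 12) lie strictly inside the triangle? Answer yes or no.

Barycentric coordinates of W: (-480/307, 1580/307, -793/307).
The three coordinates are negative, positive, negative; a point is interior exactly when all three are positive.

no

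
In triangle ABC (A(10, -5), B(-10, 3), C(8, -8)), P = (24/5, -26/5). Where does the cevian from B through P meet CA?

Barycentric coordinates of P with respect to ABC: (1/5, 1/5, 3/5).
On side CA the B-coordinate is zero; dropping P's B-weight 1/5 and renormalizing the remaining 3/5 : 1/5 gives weights 3/4, 1/4 on C, A.
Q = (3/4)·(8, -8) + (1/4)·(10, -5) = (17/2, -29/4).

(17/2, -29/4)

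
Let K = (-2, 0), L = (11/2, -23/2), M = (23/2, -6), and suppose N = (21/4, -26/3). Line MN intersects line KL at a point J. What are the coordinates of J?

Barycentric coordinates of N with respect to KLM: (1/6, 2/3, 1/6).
On side KL the M-coordinate is zero; dropping N's M-weight 1/6 and renormalizing the remaining 1/6 : 2/3 gives weights 1/5, 4/5 on K, L.
J = (1/5)·(-2, 0) + (4/5)·(11/2, -23/2) = (4, -46/5).

(4, -46/5)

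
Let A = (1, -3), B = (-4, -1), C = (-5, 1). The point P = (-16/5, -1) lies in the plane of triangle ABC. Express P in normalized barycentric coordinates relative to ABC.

(1/5, 3/5, 1/5)

Signed area of the reference triangle: [ABC] = ½·(1·(-1−1) + (-4)·(1−(-3)) + (-5)·(-3−(-1))) = ½·(-2 − 16 + 10) = -4.
[PBC] = ½·((-16/5)·(-1−1) + (-4)·(1−(-1)) + (-5)·(-1−(-1))) = ½·(32/5 − 8 + 0) = -4/5, so the A-coordinate is (-4/5)/(-4) = 1/5.
[APC] = ½·(1·(-1−1) + (-16/5)·(1−(-3)) + (-5)·(-3−(-1))) = ½·(-2 − 64/5 + 10) = -12/5, so the B-coordinate is 3/5.
[ABP] = ½·(1·(-1−(-1)) + (-4)·(-1−(-3)) + (-16/5)·(-3−(-1))) = ½·(0 − 8 + 32/5) = -4/5, so the C-coordinate is 1/5.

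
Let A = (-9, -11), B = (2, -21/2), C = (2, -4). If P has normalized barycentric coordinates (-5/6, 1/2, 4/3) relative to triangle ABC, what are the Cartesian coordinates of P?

P = (-5/6)·A + (1/2)·B + (4/3)·C.
x-coordinate: (-5/6)·(-9) + (1/2)·2 + (4/3)·2 = 67/6.
y-coordinate: (-5/6)·(-11) + (1/2)·(-21/2) + (4/3)·(-4) = -17/12.

(67/6, -17/12)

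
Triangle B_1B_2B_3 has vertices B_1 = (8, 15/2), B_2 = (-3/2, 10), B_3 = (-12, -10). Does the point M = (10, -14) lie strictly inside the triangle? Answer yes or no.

no

Barycentric coordinates of M: (1928/865, -372/173, 797/865).
The three coordinates are positive, negative, positive; a point is interior exactly when all three are positive.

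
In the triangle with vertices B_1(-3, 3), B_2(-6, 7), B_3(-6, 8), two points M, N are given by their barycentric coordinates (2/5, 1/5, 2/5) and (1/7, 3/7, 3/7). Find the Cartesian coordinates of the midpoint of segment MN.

(-363/70, 443/70)

Barycentric coordinates of the midpoint are the average: (19/70, 11/35, 29/70).
Converting: (19/70)·B_1 + (11/35)·B_2 + (29/70)·B_3 = (-363/70, 443/70).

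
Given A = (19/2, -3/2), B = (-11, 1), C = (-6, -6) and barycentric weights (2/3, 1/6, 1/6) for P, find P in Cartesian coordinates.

(7/2, -11/6)

P = (2/3)·A + (1/6)·B + (1/6)·C.
x-coordinate: (2/3)·(19/2) + (1/6)·(-11) + (1/6)·(-6) = 7/2.
y-coordinate: (2/3)·(-3/2) + (1/6)·1 + (1/6)·(-6) = -11/6.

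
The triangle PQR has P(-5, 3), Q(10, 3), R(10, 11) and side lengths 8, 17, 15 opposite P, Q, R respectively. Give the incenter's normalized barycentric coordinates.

(1/5, 17/40, 3/8)

The incenter has barycentric coordinates proportional to the opposite side lengths: (8 : 17 : 15).
Normalizing by 8+17+15 = 40 gives (1/5, 17/40, 3/8).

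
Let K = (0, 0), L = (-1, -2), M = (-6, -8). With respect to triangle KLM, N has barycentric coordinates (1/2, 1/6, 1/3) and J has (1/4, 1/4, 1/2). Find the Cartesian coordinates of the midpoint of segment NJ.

(-65/24, -15/4)

Barycentric coordinates of the midpoint are the average: (3/8, 5/24, 5/12).
Converting: (3/8)·K + (5/24)·L + (5/12)·M = (-65/24, -15/4).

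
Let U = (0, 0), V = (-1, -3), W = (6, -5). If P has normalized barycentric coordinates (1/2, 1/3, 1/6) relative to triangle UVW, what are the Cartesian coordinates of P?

P = (1/2)·U + (1/3)·V + (1/6)·W.
x-coordinate: (1/2)·0 + (1/3)·(-1) + (1/6)·6 = 2/3.
y-coordinate: (1/2)·0 + (1/3)·(-3) + (1/6)·(-5) = -11/6.

(2/3, -11/6)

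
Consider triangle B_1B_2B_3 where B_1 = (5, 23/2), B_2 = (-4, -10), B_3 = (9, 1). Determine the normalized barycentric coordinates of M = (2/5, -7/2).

Signed area of the reference triangle: [B_1B_2B_3] = ½·(5·(-10−1) + (-4)·(1−(23/2)) + 9·(23/2−(-10))) = ½·(-55 + 42 + 387/2) = 361/4.
[MB_2B_3] = ½·((2/5)·(-10−1) + (-4)·(1−(-7/2)) + 9·(-7/2−(-10))) = ½·(-22/5 − 18 + 117/2) = 361/20, so the B_1-coordinate is (361/20)/(361/4) = 1/5.
[B_1MB_3] = ½·(5·(-7/2−1) + (2/5)·(1−(23/2)) + 9·(23/2−(-7/2))) = ½·(-45/2 − 21/5 + 135) = 1083/20, so the B_2-coordinate is 3/5.
[B_1B_2M] = ½·(5·(-10−(-7/2)) + (-4)·(-7/2−(23/2)) + (2/5)·(23/2−(-10))) = ½·(-65/2 + 60 + 43/5) = 361/20, so the B_3-coordinate is 1/5.
Check: 1/5 + 3/5 + 1/5 = 1.

(1/5, 3/5, 1/5)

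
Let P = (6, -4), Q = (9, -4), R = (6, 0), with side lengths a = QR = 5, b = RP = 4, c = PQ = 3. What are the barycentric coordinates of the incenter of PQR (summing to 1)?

The incenter has barycentric coordinates proportional to the opposite side lengths: (5 : 4 : 3).
Normalizing by 5+4+3 = 12 gives (5/12, 1/3, 1/4).

(5/12, 1/3, 1/4)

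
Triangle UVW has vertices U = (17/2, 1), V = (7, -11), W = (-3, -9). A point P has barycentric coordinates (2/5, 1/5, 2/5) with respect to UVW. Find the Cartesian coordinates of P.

(18/5, -27/5)

P = (2/5)·U + (1/5)·V + (2/5)·W.
x-coordinate: (2/5)·(17/2) + (1/5)·7 + (2/5)·(-3) = 18/5.
y-coordinate: (2/5)·1 + (1/5)·(-11) + (2/5)·(-9) = -27/5.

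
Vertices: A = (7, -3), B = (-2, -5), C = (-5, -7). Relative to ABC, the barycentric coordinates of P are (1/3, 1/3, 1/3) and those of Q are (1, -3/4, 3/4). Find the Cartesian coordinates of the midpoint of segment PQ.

Barycentric coordinates of the midpoint are the average: (2/3, -5/24, 13/24).
Converting: (2/3)·A + (-5/24)·B + (13/24)·C = (19/8, -19/4).

(19/8, -19/4)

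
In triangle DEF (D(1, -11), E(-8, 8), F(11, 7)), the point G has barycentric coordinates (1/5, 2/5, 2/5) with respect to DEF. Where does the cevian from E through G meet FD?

Line EG meets FD where the E-coordinate vanishes; zeroing G's E-weight and renormalizing leaves F, D-weights 2/5 : 1/5 → (2/3, 1/3).
So H = (2/3)·F + (1/3)·D = (23/3, 1).

(23/3, 1)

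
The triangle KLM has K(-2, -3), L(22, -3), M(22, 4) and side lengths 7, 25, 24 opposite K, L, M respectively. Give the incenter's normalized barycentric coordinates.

The incenter has barycentric coordinates proportional to the opposite side lengths: (7 : 25 : 24).
Normalizing by 7+25+24 = 56 gives (1/8, 25/56, 3/7).

(1/8, 25/56, 3/7)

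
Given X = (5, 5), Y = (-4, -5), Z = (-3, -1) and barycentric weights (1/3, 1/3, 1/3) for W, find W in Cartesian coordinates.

(-2/3, -1/3)

W = (1/3)·X + (1/3)·Y + (1/3)·Z.
x-coordinate: (1/3)·5 + (1/3)·(-4) + (1/3)·(-3) = -2/3.
y-coordinate: (1/3)·5 + (1/3)·(-5) + (1/3)·(-1) = -1/3.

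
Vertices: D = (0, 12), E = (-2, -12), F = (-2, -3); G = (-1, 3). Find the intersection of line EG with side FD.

(-4/5, 6)

Barycentric coordinates of G with respect to DEF: (1/2, 1/6, 1/3).
On side FD the E-coordinate is zero; dropping G's E-weight 1/6 and renormalizing the remaining 1/3 : 1/2 gives weights 2/5, 3/5 on F, D.
H = (2/5)·(-2, -3) + (3/5)·(0, 12) = (-4/5, 6).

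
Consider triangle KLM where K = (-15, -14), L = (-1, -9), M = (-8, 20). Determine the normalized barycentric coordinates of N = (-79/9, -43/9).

(4/9, 1/3, 2/9)

Signed area of the reference triangle: [KLM] = ½·((-15)·(-9−20) + (-1)·(20−(-14)) + (-8)·(-14−(-9))) = ½·(435 − 34 + 40) = 441/2.
[NLM] = ½·((-79/9)·(-9−20) + (-1)·(20−(-43/9)) + (-8)·(-43/9−(-9))) = ½·(2291/9 − 223/9 − 304/9) = 98, so the K-coordinate is 98/(441/2) = 4/9.
[KNM] = ½·((-15)·(-43/9−20) + (-79/9)·(20−(-14)) + (-8)·(-14−(-43/9))) = ½·(1115/3 − 2686/9 + 664/9) = 147/2, so the L-coordinate is 1/3.
[KLN] = ½·((-15)·(-9−(-43/9)) + (-1)·(-43/9−(-14)) + (-79/9)·(-14−(-9))) = ½·(190/3 − 83/9 + 395/9) = 49, so the M-coordinate is 2/9.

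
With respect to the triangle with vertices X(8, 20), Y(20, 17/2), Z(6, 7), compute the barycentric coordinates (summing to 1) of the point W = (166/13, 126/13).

Signed area of the reference triangle: [XYZ] = ½·(8·(17/2−7) + 20·(7−20) + 6·(20−(17/2))) = ½·(12 − 260 + 69) = -179/2.
[WYZ] = ½·((166/13)·(17/2−7) + 20·(7−(126/13)) + 6·(126/13−(17/2))) = ½·(249/13 − 700/13 + 93/13) = -179/13, so the X-coordinate is (-179/13)/(-179/2) = 2/13.
[XWZ] = ½·(8·(126/13−7) + (166/13)·(7−20) + 6·(20−(126/13))) = ½·(280/13 − 166 + 804/13) = -537/13, so the Y-coordinate is 6/13.
[XYW] = ½·(8·(17/2−(126/13)) + 20·(126/13−20) + (166/13)·(20−(17/2))) = ½·(-124/13 − 2680/13 + 1909/13) = -895/26, so the Z-coordinate is 5/13.

(2/13, 6/13, 5/13)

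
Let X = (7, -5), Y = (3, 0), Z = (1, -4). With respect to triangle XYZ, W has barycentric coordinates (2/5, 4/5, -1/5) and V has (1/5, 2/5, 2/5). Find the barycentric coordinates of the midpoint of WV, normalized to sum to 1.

(3/10, 3/5, 1/10)

Since both coordinate triples sum to 1, the midpoint's barycentrics are the componentwise average.
(2/5+1/5)/2 = 3/10; similarly 3/5 and 1/10.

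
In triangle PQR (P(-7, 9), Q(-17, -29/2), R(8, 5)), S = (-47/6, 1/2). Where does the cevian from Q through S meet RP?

Barycentric coordinates of S with respect to PQR: (1/2, 1/3, 1/6).
On side RP the Q-coordinate is zero; dropping S's Q-weight 1/3 and renormalizing the remaining 1/6 : 1/2 gives weights 1/4, 3/4 on R, P.
T = (1/4)·(8, 5) + (3/4)·(-7, 9) = (-13/4, 8).

(-13/4, 8)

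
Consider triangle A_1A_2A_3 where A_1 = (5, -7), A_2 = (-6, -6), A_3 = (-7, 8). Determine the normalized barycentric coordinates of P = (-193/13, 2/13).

Signed area of the reference triangle: [A_1A_2A_3] = ½·(5·(-6−8) + (-6)·(8−(-7)) + (-7)·(-7−(-6))) = ½·(-70 − 90 + 7) = -153/2.
[PA_2A_3] = ½·((-193/13)·(-6−8) + (-6)·(8−(2/13)) + (-7)·(2/13−(-6))) = ½·(2702/13 − 612/13 − 560/13) = 765/13, so the A_1-coordinate is (765/13)/(-153/2) = -10/13.
[A_1PA_3] = ½·(5·(2/13−8) + (-193/13)·(8−(-7)) + (-7)·(-7−(2/13))) = ½·(-510/13 − 2895/13 + 651/13) = -1377/13, so the A_2-coordinate is 18/13.
[A_1A_2P] = ½·(5·(-6−(2/13)) + (-6)·(2/13−(-7)) + (-193/13)·(-7−(-6))) = ½·(-400/13 − 558/13 + 193/13) = -765/26, so the A_3-coordinate is 5/13.

(-10/13, 18/13, 5/13)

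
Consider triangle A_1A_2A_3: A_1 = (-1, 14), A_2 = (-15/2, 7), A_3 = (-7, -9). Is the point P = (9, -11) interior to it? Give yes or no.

Barycentric coordinates of P: (102/43, -152/43, 93/43).
The three coordinates are positive, negative, positive; a point is interior exactly when all three are positive.

no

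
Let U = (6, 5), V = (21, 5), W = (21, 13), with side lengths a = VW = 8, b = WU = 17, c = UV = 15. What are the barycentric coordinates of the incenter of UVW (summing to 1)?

(1/5, 17/40, 3/8)

The incenter has barycentric coordinates proportional to the opposite side lengths: (8 : 17 : 15).
Normalizing by 8+17+15 = 40 gives (1/5, 17/40, 3/8).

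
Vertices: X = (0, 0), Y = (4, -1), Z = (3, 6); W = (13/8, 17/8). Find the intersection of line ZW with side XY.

Barycentric coordinates of W with respect to XYZ: (1/2, 1/8, 3/8).
On side XY the Z-coordinate is zero; dropping W's Z-weight 3/8 and renormalizing the remaining 1/2 : 1/8 gives weights 4/5, 1/5 on X, Y.
V = (4/5)·(0, 0) + (1/5)·(4, -1) = (4/5, -1/5).

(4/5, -1/5)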